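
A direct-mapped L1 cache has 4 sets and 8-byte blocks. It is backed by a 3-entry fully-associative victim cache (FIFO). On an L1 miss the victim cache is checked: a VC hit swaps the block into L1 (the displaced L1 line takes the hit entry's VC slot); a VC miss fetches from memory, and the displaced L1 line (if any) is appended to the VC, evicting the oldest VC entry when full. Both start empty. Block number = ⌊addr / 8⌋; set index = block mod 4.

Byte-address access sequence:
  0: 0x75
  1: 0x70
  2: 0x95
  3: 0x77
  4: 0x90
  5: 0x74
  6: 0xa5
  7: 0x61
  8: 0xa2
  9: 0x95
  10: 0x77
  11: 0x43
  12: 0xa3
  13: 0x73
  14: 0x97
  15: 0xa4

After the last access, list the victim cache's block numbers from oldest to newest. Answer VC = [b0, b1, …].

VC = [14, 12, 8]

  [0] addr=0x75 blk=14 s=2: MISS | VC []
  [1] addr=0x70 blk=14 s=2: L1-HIT | VC []
  [2] addr=0x95 blk=18 s=2: MISS | VC [14]
  [3] addr=0x77 blk=14 s=2: VC-HIT | VC [18]
  [4] addr=0x90 blk=18 s=2: VC-HIT | VC [14]
  [5] addr=0x74 blk=14 s=2: VC-HIT | VC [18]
  [6] addr=0xa5 blk=20 s=0: MISS | VC [18]
  [7] addr=0x61 blk=12 s=0: MISS | VC [18, 20]
  [8] addr=0xa2 blk=20 s=0: VC-HIT | VC [18, 12]
  [9] addr=0x95 blk=18 s=2: VC-HIT | VC [14, 12]
  [10] addr=0x77 blk=14 s=2: VC-HIT | VC [18, 12]
  [11] addr=0x43 blk=8 s=0: MISS | VC [18, 12, 20]
  [12] addr=0xa3 blk=20 s=0: VC-HIT | VC [18, 12, 8]
  [13] addr=0x73 blk=14 s=2: L1-HIT | VC [18, 12, 8]
  [14] addr=0x97 blk=18 s=2: VC-HIT | VC [14, 12, 8]
  [15] addr=0xa4 blk=20 s=0: L1-HIT | VC [14, 12, 8]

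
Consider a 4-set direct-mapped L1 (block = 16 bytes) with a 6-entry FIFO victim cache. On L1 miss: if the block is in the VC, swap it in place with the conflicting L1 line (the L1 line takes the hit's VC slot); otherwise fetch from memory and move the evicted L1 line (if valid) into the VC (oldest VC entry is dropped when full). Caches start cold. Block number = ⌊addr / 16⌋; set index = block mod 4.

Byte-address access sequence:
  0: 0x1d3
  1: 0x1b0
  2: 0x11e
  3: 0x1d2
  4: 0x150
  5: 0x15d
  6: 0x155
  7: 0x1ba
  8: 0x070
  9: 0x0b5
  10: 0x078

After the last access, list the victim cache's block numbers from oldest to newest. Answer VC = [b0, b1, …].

0: 0x1d3 (blk 29, set 1) → MISS  vc=[]
1: 0x1b0 (blk 27, set 3) → MISS  vc=[]
2: 0x11e (blk 17, set 1) → MISS  vc=[29]
3: 0x1d2 (blk 29, set 1) → VC-HIT  vc=[17]
4: 0x150 (blk 21, set 1) → MISS  vc=[17, 29]
5: 0x15d (blk 21, set 1) → L1-HIT  vc=[17, 29]
6: 0x155 (blk 21, set 1) → L1-HIT  vc=[17, 29]
7: 0x1ba (blk 27, set 3) → L1-HIT  vc=[17, 29]
8: 0x70 (blk 7, set 3) → MISS  vc=[17, 29, 27]
9: 0xb5 (blk 11, set 3) → MISS  vc=[17, 29, 27, 7]
10: 0x78 (blk 7, set 3) → VC-HIT  vc=[17, 29, 27, 11]

VC = [17, 29, 27, 11]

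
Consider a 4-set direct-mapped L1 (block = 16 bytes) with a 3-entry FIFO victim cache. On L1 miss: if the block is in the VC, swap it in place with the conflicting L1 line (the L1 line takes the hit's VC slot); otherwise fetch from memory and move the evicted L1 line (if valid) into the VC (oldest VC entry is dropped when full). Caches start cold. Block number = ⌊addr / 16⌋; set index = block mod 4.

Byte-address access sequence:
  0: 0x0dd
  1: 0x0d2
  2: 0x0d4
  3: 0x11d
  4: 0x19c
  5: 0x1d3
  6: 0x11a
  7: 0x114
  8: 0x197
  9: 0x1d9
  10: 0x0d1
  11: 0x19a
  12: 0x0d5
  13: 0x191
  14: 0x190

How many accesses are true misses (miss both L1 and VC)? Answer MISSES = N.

  [0] addr=0xdd blk=13 s=1: MISS | VC []
  [1] addr=0xd2 blk=13 s=1: L1-HIT | VC []
  [2] addr=0xd4 blk=13 s=1: L1-HIT | VC []
  [3] addr=0x11d blk=17 s=1: MISS | VC [13]
  [4] addr=0x19c blk=25 s=1: MISS | VC [13, 17]
  [5] addr=0x1d3 blk=29 s=1: MISS | VC [13, 17, 25]
  [6] addr=0x11a blk=17 s=1: VC-HIT | VC [13, 29, 25]
  [7] addr=0x114 blk=17 s=1: L1-HIT | VC [13, 29, 25]
  [8] addr=0x197 blk=25 s=1: VC-HIT | VC [13, 29, 17]
  [9] addr=0x1d9 blk=29 s=1: VC-HIT | VC [13, 25, 17]
  [10] addr=0xd1 blk=13 s=1: VC-HIT | VC [29, 25, 17]
  [11] addr=0x19a blk=25 s=1: VC-HIT | VC [29, 13, 17]
  [12] addr=0xd5 blk=13 s=1: VC-HIT | VC [29, 25, 17]
  [13] addr=0x191 blk=25 s=1: VC-HIT | VC [29, 13, 17]
  [14] addr=0x190 blk=25 s=1: L1-HIT | VC [29, 13, 17]

MISSES = 4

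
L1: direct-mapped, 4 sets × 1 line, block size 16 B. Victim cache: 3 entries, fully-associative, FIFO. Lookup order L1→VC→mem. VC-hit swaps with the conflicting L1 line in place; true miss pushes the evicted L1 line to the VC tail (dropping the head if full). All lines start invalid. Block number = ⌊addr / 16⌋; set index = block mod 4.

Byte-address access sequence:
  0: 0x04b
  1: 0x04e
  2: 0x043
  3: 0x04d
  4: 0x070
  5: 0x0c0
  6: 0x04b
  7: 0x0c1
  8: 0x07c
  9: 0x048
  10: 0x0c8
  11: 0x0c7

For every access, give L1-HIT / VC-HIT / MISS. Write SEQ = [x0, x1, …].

0: 0x4b (blk 4, set 0) → MISS  vc=[]
1: 0x4e (blk 4, set 0) → L1-HIT  vc=[]
2: 0x43 (blk 4, set 0) → L1-HIT  vc=[]
3: 0x4d (blk 4, set 0) → L1-HIT  vc=[]
4: 0x70 (blk 7, set 3) → MISS  vc=[]
5: 0xc0 (blk 12, set 0) → MISS  vc=[4]
6: 0x4b (blk 4, set 0) → VC-HIT  vc=[12]
7: 0xc1 (blk 12, set 0) → VC-HIT  vc=[4]
8: 0x7c (blk 7, set 3) → L1-HIT  vc=[4]
9: 0x48 (blk 4, set 0) → VC-HIT  vc=[12]
10: 0xc8 (blk 12, set 0) → VC-HIT  vc=[4]
11: 0xc7 (blk 12, set 0) → L1-HIT  vc=[4]

SEQ = [MISS, L1-HIT, L1-HIT, L1-HIT, MISS, MISS, VC-HIT, VC-HIT, L1-HIT, VC-HIT, VC-HIT, L1-HIT]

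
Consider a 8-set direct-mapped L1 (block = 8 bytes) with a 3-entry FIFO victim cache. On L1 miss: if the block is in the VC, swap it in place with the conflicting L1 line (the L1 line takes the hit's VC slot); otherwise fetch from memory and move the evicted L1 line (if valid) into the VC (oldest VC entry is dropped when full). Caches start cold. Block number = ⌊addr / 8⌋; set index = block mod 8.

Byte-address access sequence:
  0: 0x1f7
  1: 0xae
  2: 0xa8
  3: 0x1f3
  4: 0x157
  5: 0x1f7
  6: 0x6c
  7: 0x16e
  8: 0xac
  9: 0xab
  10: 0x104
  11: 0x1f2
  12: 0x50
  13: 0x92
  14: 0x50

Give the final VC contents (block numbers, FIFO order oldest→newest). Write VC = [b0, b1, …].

0: 0x1f7 (blk 62, set 6) → MISS  vc=[]
1: 0xae (blk 21, set 5) → MISS  vc=[]
2: 0xa8 (blk 21, set 5) → L1-HIT  vc=[]
3: 0x1f3 (blk 62, set 6) → L1-HIT  vc=[]
4: 0x157 (blk 42, set 2) → MISS  vc=[]
5: 0x1f7 (blk 62, set 6) → L1-HIT  vc=[]
6: 0x6c (blk 13, set 5) → MISS  vc=[21]
7: 0x16e (blk 45, set 5) → MISS  vc=[21, 13]
8: 0xac (blk 21, set 5) → VC-HIT  vc=[45, 13]
9: 0xab (blk 21, set 5) → L1-HIT  vc=[45, 13]
10: 0x104 (blk 32, set 0) → MISS  vc=[45, 13]
11: 0x1f2 (blk 62, set 6) → L1-HIT  vc=[45, 13]
12: 0x50 (blk 10, set 2) → MISS  vc=[45, 13, 42]
13: 0x92 (blk 18, set 2) → MISS  vc=[13, 42, 10]
14: 0x50 (blk 10, set 2) → VC-HIT  vc=[13, 42, 18]

VC = [13, 42, 18]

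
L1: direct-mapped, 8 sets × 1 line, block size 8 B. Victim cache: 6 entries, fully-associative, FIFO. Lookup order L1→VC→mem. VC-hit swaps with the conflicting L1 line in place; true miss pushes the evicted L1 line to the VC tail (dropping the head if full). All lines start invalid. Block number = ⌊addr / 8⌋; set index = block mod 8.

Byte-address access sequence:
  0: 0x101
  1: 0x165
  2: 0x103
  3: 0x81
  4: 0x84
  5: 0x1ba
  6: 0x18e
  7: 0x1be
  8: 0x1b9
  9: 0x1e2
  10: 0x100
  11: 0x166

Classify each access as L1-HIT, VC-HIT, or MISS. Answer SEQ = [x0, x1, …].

SEQ = [MISS, MISS, L1-HIT, MISS, L1-HIT, MISS, MISS, L1-HIT, L1-HIT, MISS, VC-HIT, VC-HIT]

#0 0x101→b32/s0 MISS; vc=[]
#1 0x165→b44/s4 MISS; vc=[]
#2 0x103→b32/s0 L1-HIT; vc=[]
#3 0x81→b16/s0 MISS; vc=[32]
#4 0x84→b16/s0 L1-HIT; vc=[32]
#5 0x1ba→b55/s7 MISS; vc=[32]
#6 0x18e→b49/s1 MISS; vc=[32]
#7 0x1be→b55/s7 L1-HIT; vc=[32]
#8 0x1b9→b55/s7 L1-HIT; vc=[32]
#9 0x1e2→b60/s4 MISS; vc=[32,44]
#10 0x100→b32/s0 VC-HIT; vc=[16,44]
#11 0x166→b44/s4 VC-HIT; vc=[16,60]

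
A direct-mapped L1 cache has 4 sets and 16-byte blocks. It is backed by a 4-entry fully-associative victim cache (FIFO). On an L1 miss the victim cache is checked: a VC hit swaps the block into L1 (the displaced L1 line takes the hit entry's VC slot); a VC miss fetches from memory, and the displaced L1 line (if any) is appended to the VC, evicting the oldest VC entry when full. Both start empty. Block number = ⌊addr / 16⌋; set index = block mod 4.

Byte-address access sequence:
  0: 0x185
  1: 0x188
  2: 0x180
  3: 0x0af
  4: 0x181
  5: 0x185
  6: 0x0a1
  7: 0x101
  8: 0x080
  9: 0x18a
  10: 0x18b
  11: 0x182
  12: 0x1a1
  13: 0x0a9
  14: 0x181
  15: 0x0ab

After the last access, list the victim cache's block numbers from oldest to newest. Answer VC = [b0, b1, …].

#0 0x185→b24/s0 MISS; vc=[]
#1 0x188→b24/s0 L1-HIT; vc=[]
#2 0x180→b24/s0 L1-HIT; vc=[]
#3 0xaf→b10/s2 MISS; vc=[]
#4 0x181→b24/s0 L1-HIT; vc=[]
#5 0x185→b24/s0 L1-HIT; vc=[]
#6 0xa1→b10/s2 L1-HIT; vc=[]
#7 0x101→b16/s0 MISS; vc=[24]
#8 0x80→b8/s0 MISS; vc=[24,16]
#9 0x18a→b24/s0 VC-HIT; vc=[8,16]
#10 0x18b→b24/s0 L1-HIT; vc=[8,16]
#11 0x182→b24/s0 L1-HIT; vc=[8,16]
#12 0x1a1→b26/s2 MISS; vc=[8,16,10]
#13 0xa9→b10/s2 VC-HIT; vc=[8,16,26]
#14 0x181→b24/s0 L1-HIT; vc=[8,16,26]
#15 0xab→b10/s2 L1-HIT; vc=[8,16,26]

VC = [8, 16, 26]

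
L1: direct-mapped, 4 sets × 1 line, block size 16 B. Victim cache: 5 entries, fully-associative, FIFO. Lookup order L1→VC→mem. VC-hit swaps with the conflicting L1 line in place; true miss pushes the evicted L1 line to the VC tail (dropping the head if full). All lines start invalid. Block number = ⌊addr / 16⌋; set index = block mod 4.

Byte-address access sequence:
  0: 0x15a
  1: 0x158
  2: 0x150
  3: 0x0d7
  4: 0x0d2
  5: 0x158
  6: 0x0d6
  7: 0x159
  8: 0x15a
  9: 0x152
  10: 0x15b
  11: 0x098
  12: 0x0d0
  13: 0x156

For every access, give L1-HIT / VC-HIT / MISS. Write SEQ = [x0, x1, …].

SEQ = [MISS, L1-HIT, L1-HIT, MISS, L1-HIT, VC-HIT, VC-HIT, VC-HIT, L1-HIT, L1-HIT, L1-HIT, MISS, VC-HIT, VC-HIT]

#0 0x15a→b21/s1 MISS; vc=[]
#1 0x158→b21/s1 L1-HIT; vc=[]
#2 0x150→b21/s1 L1-HIT; vc=[]
#3 0xd7→b13/s1 MISS; vc=[21]
#4 0xd2→b13/s1 L1-HIT; vc=[21]
#5 0x158→b21/s1 VC-HIT; vc=[13]
#6 0xd6→b13/s1 VC-HIT; vc=[21]
#7 0x159→b21/s1 VC-HIT; vc=[13]
#8 0x15a→b21/s1 L1-HIT; vc=[13]
#9 0x152→b21/s1 L1-HIT; vc=[13]
#10 0x15b→b21/s1 L1-HIT; vc=[13]
#11 0x98→b9/s1 MISS; vc=[13,21]
#12 0xd0→b13/s1 VC-HIT; vc=[9,21]
#13 0x156→b21/s1 VC-HIT; vc=[9,13]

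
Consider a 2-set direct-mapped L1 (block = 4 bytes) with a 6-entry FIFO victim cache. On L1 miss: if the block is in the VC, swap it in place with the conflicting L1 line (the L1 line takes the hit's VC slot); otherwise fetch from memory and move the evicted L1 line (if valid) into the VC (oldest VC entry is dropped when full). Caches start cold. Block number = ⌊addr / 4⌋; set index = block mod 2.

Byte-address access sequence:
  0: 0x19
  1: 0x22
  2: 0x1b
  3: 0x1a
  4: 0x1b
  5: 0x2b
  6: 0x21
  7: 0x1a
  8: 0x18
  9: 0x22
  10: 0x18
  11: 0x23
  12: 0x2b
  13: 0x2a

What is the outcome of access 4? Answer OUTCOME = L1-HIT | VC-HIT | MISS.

  [0] addr=0x19 blk=6 s=0: MISS | VC []
  [1] addr=0x22 blk=8 s=0: MISS | VC [6]
  [2] addr=0x1b blk=6 s=0: VC-HIT | VC [8]
  [3] addr=0x1a blk=6 s=0: L1-HIT | VC [8]
  [4] addr=0x1b blk=6 s=0: L1-HIT | VC [8]
  [5] addr=0x2b blk=10 s=0: MISS | VC [8, 6]
  [6] addr=0x21 blk=8 s=0: VC-HIT | VC [10, 6]
  [7] addr=0x1a blk=6 s=0: VC-HIT | VC [10, 8]
  [8] addr=0x18 blk=6 s=0: L1-HIT | VC [10, 8]
  [9] addr=0x22 blk=8 s=0: VC-HIT | VC [10, 6]
  [10] addr=0x18 blk=6 s=0: VC-HIT | VC [10, 8]
  [11] addr=0x23 blk=8 s=0: VC-HIT | VC [10, 6]
  [12] addr=0x2b blk=10 s=0: VC-HIT | VC [8, 6]
  [13] addr=0x2a blk=10 s=0: L1-HIT | VC [8, 6]

OUTCOME = L1-HIT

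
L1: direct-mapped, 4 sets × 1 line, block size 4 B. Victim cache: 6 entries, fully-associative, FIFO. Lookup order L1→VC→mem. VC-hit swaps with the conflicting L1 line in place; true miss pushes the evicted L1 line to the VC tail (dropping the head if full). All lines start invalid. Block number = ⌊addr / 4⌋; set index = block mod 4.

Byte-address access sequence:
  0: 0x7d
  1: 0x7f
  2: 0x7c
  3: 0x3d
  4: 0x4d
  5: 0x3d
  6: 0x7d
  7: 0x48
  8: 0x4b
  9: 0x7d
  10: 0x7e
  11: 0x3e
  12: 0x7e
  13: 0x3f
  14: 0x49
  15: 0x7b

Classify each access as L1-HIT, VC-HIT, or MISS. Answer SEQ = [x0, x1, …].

SEQ = [MISS, L1-HIT, L1-HIT, MISS, MISS, VC-HIT, VC-HIT, MISS, L1-HIT, L1-HIT, L1-HIT, VC-HIT, VC-HIT, VC-HIT, L1-HIT, MISS]

  [0] addr=0x7d blk=31 s=3: MISS | VC []
  [1] addr=0x7f blk=31 s=3: L1-HIT | VC []
  [2] addr=0x7c blk=31 s=3: L1-HIT | VC []
  [3] addr=0x3d blk=15 s=3: MISS | VC [31]
  [4] addr=0x4d blk=19 s=3: MISS | VC [31, 15]
  [5] addr=0x3d blk=15 s=3: VC-HIT | VC [31, 19]
  [6] addr=0x7d blk=31 s=3: VC-HIT | VC [15, 19]
  [7] addr=0x48 blk=18 s=2: MISS | VC [15, 19]
  [8] addr=0x4b blk=18 s=2: L1-HIT | VC [15, 19]
  [9] addr=0x7d blk=31 s=3: L1-HIT | VC [15, 19]
  [10] addr=0x7e blk=31 s=3: L1-HIT | VC [15, 19]
  [11] addr=0x3e blk=15 s=3: VC-HIT | VC [31, 19]
  [12] addr=0x7e blk=31 s=3: VC-HIT | VC [15, 19]
  [13] addr=0x3f blk=15 s=3: VC-HIT | VC [31, 19]
  [14] addr=0x49 blk=18 s=2: L1-HIT | VC [31, 19]
  [15] addr=0x7b blk=30 s=2: MISS | VC [31, 19, 18]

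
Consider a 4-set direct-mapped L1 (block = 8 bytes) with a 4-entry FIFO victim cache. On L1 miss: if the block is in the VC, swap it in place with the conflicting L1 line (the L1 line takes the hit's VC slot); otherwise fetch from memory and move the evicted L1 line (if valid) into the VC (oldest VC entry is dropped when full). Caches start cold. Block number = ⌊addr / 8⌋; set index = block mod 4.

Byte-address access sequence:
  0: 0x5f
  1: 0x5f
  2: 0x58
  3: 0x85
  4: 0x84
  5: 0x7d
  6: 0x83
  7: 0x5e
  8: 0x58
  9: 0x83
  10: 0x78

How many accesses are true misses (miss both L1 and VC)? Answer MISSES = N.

  [0] addr=0x5f blk=11 s=3: MISS | VC []
  [1] addr=0x5f blk=11 s=3: L1-HIT | VC []
  [2] addr=0x58 blk=11 s=3: L1-HIT | VC []
  [3] addr=0x85 blk=16 s=0: MISS | VC []
  [4] addr=0x84 blk=16 s=0: L1-HIT | VC []
  [5] addr=0x7d blk=15 s=3: MISS | VC [11]
  [6] addr=0x83 blk=16 s=0: L1-HIT | VC [11]
  [7] addr=0x5e blk=11 s=3: VC-HIT | VC [15]
  [8] addr=0x58 blk=11 s=3: L1-HIT | VC [15]
  [9] addr=0x83 blk=16 s=0: L1-HIT | VC [15]
  [10] addr=0x78 blk=15 s=3: VC-HIT | VC [11]

MISSES = 3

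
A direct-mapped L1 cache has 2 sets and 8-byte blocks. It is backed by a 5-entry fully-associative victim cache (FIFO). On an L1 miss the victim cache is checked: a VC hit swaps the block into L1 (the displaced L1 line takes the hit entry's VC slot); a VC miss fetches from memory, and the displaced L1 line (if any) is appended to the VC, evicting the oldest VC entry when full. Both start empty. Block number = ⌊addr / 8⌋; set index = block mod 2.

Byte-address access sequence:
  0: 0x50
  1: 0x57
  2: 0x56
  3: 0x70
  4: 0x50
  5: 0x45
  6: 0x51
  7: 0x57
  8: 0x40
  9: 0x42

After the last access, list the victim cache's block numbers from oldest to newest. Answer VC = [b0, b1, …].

0: 0x50 (blk 10, set 0) → MISS  vc=[]
1: 0x57 (blk 10, set 0) → L1-HIT  vc=[]
2: 0x56 (blk 10, set 0) → L1-HIT  vc=[]
3: 0x70 (blk 14, set 0) → MISS  vc=[10]
4: 0x50 (blk 10, set 0) → VC-HIT  vc=[14]
5: 0x45 (blk 8, set 0) → MISS  vc=[14, 10]
6: 0x51 (blk 10, set 0) → VC-HIT  vc=[14, 8]
7: 0x57 (blk 10, set 0) → L1-HIT  vc=[14, 8]
8: 0x40 (blk 8, set 0) → VC-HIT  vc=[14, 10]
9: 0x42 (blk 8, set 0) → L1-HIT  vc=[14, 10]

VC = [14, 10]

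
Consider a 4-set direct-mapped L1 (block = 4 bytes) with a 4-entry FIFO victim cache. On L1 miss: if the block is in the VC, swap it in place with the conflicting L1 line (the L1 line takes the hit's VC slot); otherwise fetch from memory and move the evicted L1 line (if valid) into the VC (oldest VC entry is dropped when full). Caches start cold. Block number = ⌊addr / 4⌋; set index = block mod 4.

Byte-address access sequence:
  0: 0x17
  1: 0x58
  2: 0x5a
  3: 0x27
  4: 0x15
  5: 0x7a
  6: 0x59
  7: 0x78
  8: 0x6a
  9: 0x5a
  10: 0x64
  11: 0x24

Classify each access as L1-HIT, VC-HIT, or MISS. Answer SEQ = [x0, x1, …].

0: 0x17 (blk 5, set 1) → MISS  vc=[]
1: 0x58 (blk 22, set 2) → MISS  vc=[]
2: 0x5a (blk 22, set 2) → L1-HIT  vc=[]
3: 0x27 (blk 9, set 1) → MISS  vc=[5]
4: 0x15 (blk 5, set 1) → VC-HIT  vc=[9]
5: 0x7a (blk 30, set 2) → MISS  vc=[9, 22]
6: 0x59 (blk 22, set 2) → VC-HIT  vc=[9, 30]
7: 0x78 (blk 30, set 2) → VC-HIT  vc=[9, 22]
8: 0x6a (blk 26, set 2) → MISS  vc=[9, 22, 30]
9: 0x5a (blk 22, set 2) → VC-HIT  vc=[9, 26, 30]
10: 0x64 (blk 25, set 1) → MISS  vc=[9, 26, 30, 5]
11: 0x24 (blk 9, set 1) → VC-HIT  vc=[25, 26, 30, 5]

SEQ = [MISS, MISS, L1-HIT, MISS, VC-HIT, MISS, VC-HIT, VC-HIT, MISS, VC-HIT, MISS, VC-HIT]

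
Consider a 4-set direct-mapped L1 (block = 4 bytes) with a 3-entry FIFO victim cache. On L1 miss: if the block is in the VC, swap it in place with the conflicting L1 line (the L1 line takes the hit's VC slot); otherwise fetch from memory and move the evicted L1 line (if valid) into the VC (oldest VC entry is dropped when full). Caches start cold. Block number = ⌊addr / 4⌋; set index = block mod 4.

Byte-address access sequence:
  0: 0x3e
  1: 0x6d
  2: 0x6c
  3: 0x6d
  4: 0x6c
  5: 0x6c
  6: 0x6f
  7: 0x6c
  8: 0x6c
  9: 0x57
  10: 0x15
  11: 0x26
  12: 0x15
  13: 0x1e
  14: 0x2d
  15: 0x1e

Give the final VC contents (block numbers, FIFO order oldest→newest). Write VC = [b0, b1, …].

  [0] addr=0x3e blk=15 s=3: MISS | VC []
  [1] addr=0x6d blk=27 s=3: MISS | VC [15]
  [2] addr=0x6c blk=27 s=3: L1-HIT | VC [15]
  [3] addr=0x6d blk=27 s=3: L1-HIT | VC [15]
  [4] addr=0x6c blk=27 s=3: L1-HIT | VC [15]
  [5] addr=0x6c blk=27 s=3: L1-HIT | VC [15]
  [6] addr=0x6f blk=27 s=3: L1-HIT | VC [15]
  [7] addr=0x6c blk=27 s=3: L1-HIT | VC [15]
  [8] addr=0x6c blk=27 s=3: L1-HIT | VC [15]
  [9] addr=0x57 blk=21 s=1: MISS | VC [15]
  [10] addr=0x15 blk=5 s=1: MISS | VC [15, 21]
  [11] addr=0x26 blk=9 s=1: MISS | VC [15, 21, 5]
  [12] addr=0x15 blk=5 s=1: VC-HIT | VC [15, 21, 9]
  [13] addr=0x1e blk=7 s=3: MISS | VC [21, 9, 27]
  [14] addr=0x2d blk=11 s=3: MISS | VC [9, 27, 7]
  [15] addr=0x1e blk=7 s=3: VC-HIT | VC [9, 27, 11]

VC = [9, 27, 11]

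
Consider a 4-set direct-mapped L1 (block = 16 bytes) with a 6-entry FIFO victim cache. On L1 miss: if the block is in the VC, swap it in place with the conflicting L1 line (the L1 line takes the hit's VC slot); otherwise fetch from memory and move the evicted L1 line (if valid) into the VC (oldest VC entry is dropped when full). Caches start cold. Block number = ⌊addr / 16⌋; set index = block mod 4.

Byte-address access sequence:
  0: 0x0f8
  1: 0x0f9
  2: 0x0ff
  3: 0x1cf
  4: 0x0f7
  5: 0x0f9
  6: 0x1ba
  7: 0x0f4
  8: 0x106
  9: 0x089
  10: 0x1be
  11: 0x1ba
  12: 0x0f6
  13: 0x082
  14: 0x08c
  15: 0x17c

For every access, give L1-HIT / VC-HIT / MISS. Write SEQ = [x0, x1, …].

SEQ = [MISS, L1-HIT, L1-HIT, MISS, L1-HIT, L1-HIT, MISS, VC-HIT, MISS, MISS, VC-HIT, L1-HIT, VC-HIT, L1-HIT, L1-HIT, MISS]

#0 0xf8→b15/s3 MISS; vc=[]
#1 0xf9→b15/s3 L1-HIT; vc=[]
#2 0xff→b15/s3 L1-HIT; vc=[]
#3 0x1cf→b28/s0 MISS; vc=[]
#4 0xf7→b15/s3 L1-HIT; vc=[]
#5 0xf9→b15/s3 L1-HIT; vc=[]
#6 0x1ba→b27/s3 MISS; vc=[15]
#7 0xf4→b15/s3 VC-HIT; vc=[27]
#8 0x106→b16/s0 MISS; vc=[27,28]
#9 0x89→b8/s0 MISS; vc=[27,28,16]
#10 0x1be→b27/s3 VC-HIT; vc=[15,28,16]
#11 0x1ba→b27/s3 L1-HIT; vc=[15,28,16]
#12 0xf6→b15/s3 VC-HIT; vc=[27,28,16]
#13 0x82→b8/s0 L1-HIT; vc=[27,28,16]
#14 0x8c→b8/s0 L1-HIT; vc=[27,28,16]
#15 0x17c→b23/s3 MISS; vc=[27,28,16,15]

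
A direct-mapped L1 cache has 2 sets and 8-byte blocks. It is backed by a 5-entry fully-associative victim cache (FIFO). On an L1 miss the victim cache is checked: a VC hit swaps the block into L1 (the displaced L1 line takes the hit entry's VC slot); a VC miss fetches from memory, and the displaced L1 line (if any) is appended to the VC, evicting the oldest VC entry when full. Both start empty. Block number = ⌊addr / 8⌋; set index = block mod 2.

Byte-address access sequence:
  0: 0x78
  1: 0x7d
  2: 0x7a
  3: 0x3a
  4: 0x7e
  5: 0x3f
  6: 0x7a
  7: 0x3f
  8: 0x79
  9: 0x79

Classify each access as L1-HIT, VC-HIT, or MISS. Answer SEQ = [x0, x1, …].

SEQ = [MISS, L1-HIT, L1-HIT, MISS, VC-HIT, VC-HIT, VC-HIT, VC-HIT, VC-HIT, L1-HIT]

#0 0x78→b15/s1 MISS; vc=[]
#1 0x7d→b15/s1 L1-HIT; vc=[]
#2 0x7a→b15/s1 L1-HIT; vc=[]
#3 0x3a→b7/s1 MISS; vc=[15]
#4 0x7e→b15/s1 VC-HIT; vc=[7]
#5 0x3f→b7/s1 VC-HIT; vc=[15]
#6 0x7a→b15/s1 VC-HIT; vc=[7]
#7 0x3f→b7/s1 VC-HIT; vc=[15]
#8 0x79→b15/s1 VC-HIT; vc=[7]
#9 0x79→b15/s1 L1-HIT; vc=[7]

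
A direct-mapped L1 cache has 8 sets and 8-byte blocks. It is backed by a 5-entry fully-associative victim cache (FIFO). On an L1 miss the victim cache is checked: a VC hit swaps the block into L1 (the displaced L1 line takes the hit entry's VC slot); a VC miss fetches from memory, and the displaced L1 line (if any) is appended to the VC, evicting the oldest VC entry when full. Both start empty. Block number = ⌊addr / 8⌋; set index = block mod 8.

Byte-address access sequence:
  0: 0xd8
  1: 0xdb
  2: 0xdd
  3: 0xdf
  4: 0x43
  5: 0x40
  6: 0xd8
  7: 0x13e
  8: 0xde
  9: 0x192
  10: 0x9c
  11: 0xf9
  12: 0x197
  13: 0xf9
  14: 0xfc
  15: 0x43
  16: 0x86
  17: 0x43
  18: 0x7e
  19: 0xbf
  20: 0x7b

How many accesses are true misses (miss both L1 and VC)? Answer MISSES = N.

  [0] addr=0xd8 blk=27 s=3: MISS | VC []
  [1] addr=0xdb blk=27 s=3: L1-HIT | VC []
  [2] addr=0xdd blk=27 s=3: L1-HIT | VC []
  [3] addr=0xdf blk=27 s=3: L1-HIT | VC []
  [4] addr=0x43 blk=8 s=0: MISS | VC []
  [5] addr=0x40 blk=8 s=0: L1-HIT | VC []
  [6] addr=0xd8 blk=27 s=3: L1-HIT | VC []
  [7] addr=0x13e blk=39 s=7: MISS | VC []
  [8] addr=0xde blk=27 s=3: L1-HIT | VC []
  [9] addr=0x192 blk=50 s=2: MISS | VC []
  [10] addr=0x9c blk=19 s=3: MISS | VC [27]
  [11] addr=0xf9 blk=31 s=7: MISS | VC [27, 39]
  [12] addr=0x197 blk=50 s=2: L1-HIT | VC [27, 39]
  [13] addr=0xf9 blk=31 s=7: L1-HIT | VC [27, 39]
  [14] addr=0xfc blk=31 s=7: L1-HIT | VC [27, 39]
  [15] addr=0x43 blk=8 s=0: L1-HIT | VC [27, 39]
  [16] addr=0x86 blk=16 s=0: MISS | VC [27, 39, 8]
  [17] addr=0x43 blk=8 s=0: VC-HIT | VC [27, 39, 16]
  [18] addr=0x7e blk=15 s=7: MISS | VC [27, 39, 16, 31]
  [19] addr=0xbf blk=23 s=7: MISS | VC [27, 39, 16, 31, 15]
  [20] addr=0x7b blk=15 s=7: VC-HIT | VC [27, 39, 16, 31, 23]

MISSES = 9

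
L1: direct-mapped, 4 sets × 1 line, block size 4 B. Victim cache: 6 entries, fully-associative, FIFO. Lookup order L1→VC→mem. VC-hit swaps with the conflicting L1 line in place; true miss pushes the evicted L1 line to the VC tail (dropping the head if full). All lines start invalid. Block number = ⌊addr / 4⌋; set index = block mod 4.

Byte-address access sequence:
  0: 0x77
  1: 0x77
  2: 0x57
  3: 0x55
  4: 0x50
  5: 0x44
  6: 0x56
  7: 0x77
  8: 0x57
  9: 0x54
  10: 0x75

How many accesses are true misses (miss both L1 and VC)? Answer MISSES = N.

  [0] addr=0x77 blk=29 s=1: MISS | VC []
  [1] addr=0x77 blk=29 s=1: L1-HIT | VC []
  [2] addr=0x57 blk=21 s=1: MISS | VC [29]
  [3] addr=0x55 blk=21 s=1: L1-HIT | VC [29]
  [4] addr=0x50 blk=20 s=0: MISS | VC [29]
  [5] addr=0x44 blk=17 s=1: MISS | VC [29, 21]
  [6] addr=0x56 blk=21 s=1: VC-HIT | VC [29, 17]
  [7] addr=0x77 blk=29 s=1: VC-HIT | VC [21, 17]
  [8] addr=0x57 blk=21 s=1: VC-HIT | VC [29, 17]
  [9] addr=0x54 blk=21 s=1: L1-HIT | VC [29, 17]
  [10] addr=0x75 blk=29 s=1: VC-HIT | VC [21, 17]

MISSES = 4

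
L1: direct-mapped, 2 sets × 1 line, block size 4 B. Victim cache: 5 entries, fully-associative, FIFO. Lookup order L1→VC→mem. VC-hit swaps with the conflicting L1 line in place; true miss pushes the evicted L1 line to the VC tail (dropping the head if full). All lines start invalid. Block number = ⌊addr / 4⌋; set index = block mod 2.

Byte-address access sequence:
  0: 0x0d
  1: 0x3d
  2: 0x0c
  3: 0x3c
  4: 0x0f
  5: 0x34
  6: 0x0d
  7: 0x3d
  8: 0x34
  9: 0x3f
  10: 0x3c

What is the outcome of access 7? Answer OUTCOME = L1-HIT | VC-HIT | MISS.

0: 0xd (blk 3, set 1) → MISS  vc=[]
1: 0x3d (blk 15, set 1) → MISS  vc=[3]
2: 0xc (blk 3, set 1) → VC-HIT  vc=[15]
3: 0x3c (blk 15, set 1) → VC-HIT  vc=[3]
4: 0xf (blk 3, set 1) → VC-HIT  vc=[15]
5: 0x34 (blk 13, set 1) → MISS  vc=[15, 3]
6: 0xd (blk 3, set 1) → VC-HIT  vc=[15, 13]
7: 0x3d (blk 15, set 1) → VC-HIT  vc=[3, 13]
8: 0x34 (blk 13, set 1) → VC-HIT  vc=[3, 15]
9: 0x3f (blk 15, set 1) → VC-HIT  vc=[3, 13]
10: 0x3c (blk 15, set 1) → L1-HIT  vc=[3, 13]

OUTCOME = VC-HIT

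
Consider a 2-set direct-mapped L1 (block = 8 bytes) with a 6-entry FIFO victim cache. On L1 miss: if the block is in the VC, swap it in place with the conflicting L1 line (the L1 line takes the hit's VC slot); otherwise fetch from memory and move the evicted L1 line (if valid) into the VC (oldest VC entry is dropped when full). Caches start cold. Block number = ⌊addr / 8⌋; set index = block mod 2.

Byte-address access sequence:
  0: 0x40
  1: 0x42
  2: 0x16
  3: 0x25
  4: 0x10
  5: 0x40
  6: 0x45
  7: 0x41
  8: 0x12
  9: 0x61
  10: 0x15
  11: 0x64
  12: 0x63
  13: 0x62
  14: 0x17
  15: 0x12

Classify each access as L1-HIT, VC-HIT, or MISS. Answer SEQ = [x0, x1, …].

#0 0x40→b8/s0 MISS; vc=[]
#1 0x42→b8/s0 L1-HIT; vc=[]
#2 0x16→b2/s0 MISS; vc=[8]
#3 0x25→b4/s0 MISS; vc=[8,2]
#4 0x10→b2/s0 VC-HIT; vc=[8,4]
#5 0x40→b8/s0 VC-HIT; vc=[2,4]
#6 0x45→b8/s0 L1-HIT; vc=[2,4]
#7 0x41→b8/s0 L1-HIT; vc=[2,4]
#8 0x12→b2/s0 VC-HIT; vc=[8,4]
#9 0x61→b12/s0 MISS; vc=[8,4,2]
#10 0x15→b2/s0 VC-HIT; vc=[8,4,12]
#11 0x64→b12/s0 VC-HIT; vc=[8,4,2]
#12 0x63→b12/s0 L1-HIT; vc=[8,4,2]
#13 0x62→b12/s0 L1-HIT; vc=[8,4,2]
#14 0x17→b2/s0 VC-HIT; vc=[8,4,12]
#15 0x12→b2/s0 L1-HIT; vc=[8,4,12]

SEQ = [MISS, L1-HIT, MISS, MISS, VC-HIT, VC-HIT, L1-HIT, L1-HIT, VC-HIT, MISS, VC-HIT, VC-HIT, L1-HIT, L1-HIT, VC-HIT, L1-HIT]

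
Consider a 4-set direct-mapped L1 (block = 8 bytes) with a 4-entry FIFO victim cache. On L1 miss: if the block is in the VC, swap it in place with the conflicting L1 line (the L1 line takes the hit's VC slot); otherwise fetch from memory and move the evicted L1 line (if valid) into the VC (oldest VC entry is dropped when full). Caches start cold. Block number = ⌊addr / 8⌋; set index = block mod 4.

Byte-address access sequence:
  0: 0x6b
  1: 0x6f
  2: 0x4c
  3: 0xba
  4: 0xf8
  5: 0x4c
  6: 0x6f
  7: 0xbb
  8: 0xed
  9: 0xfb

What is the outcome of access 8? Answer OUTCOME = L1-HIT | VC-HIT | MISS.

OUTCOME = MISS

#0 0x6b→b13/s1 MISS; vc=[]
#1 0x6f→b13/s1 L1-HIT; vc=[]
#2 0x4c→b9/s1 MISS; vc=[13]
#3 0xba→b23/s3 MISS; vc=[13]
#4 0xf8→b31/s3 MISS; vc=[13,23]
#5 0x4c→b9/s1 L1-HIT; vc=[13,23]
#6 0x6f→b13/s1 VC-HIT; vc=[9,23]
#7 0xbb→b23/s3 VC-HIT; vc=[9,31]
#8 0xed→b29/s1 MISS; vc=[9,31,13]
#9 0xfb→b31/s3 VC-HIT; vc=[9,23,13]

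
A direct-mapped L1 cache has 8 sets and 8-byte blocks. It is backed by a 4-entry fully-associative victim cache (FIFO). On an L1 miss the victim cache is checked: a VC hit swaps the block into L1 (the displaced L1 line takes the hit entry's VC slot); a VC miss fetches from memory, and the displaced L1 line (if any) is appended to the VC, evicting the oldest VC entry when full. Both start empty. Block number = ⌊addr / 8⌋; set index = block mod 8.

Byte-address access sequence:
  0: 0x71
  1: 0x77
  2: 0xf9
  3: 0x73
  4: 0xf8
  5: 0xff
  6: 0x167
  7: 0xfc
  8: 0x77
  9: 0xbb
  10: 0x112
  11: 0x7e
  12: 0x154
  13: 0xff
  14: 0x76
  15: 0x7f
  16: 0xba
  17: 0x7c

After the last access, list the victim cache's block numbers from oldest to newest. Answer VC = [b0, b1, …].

VC = [31, 23, 34]

#0 0x71→b14/s6 MISS; vc=[]
#1 0x77→b14/s6 L1-HIT; vc=[]
#2 0xf9→b31/s7 MISS; vc=[]
#3 0x73→b14/s6 L1-HIT; vc=[]
#4 0xf8→b31/s7 L1-HIT; vc=[]
#5 0xff→b31/s7 L1-HIT; vc=[]
#6 0x167→b44/s4 MISS; vc=[]
#7 0xfc→b31/s7 L1-HIT; vc=[]
#8 0x77→b14/s6 L1-HIT; vc=[]
#9 0xbb→b23/s7 MISS; vc=[31]
#10 0x112→b34/s2 MISS; vc=[31]
#11 0x7e→b15/s7 MISS; vc=[31,23]
#12 0x154→b42/s2 MISS; vc=[31,23,34]
#13 0xff→b31/s7 VC-HIT; vc=[15,23,34]
#14 0x76→b14/s6 L1-HIT; vc=[15,23,34]
#15 0x7f→b15/s7 VC-HIT; vc=[31,23,34]
#16 0xba→b23/s7 VC-HIT; vc=[31,15,34]
#17 0x7c→b15/s7 VC-HIT; vc=[31,23,34]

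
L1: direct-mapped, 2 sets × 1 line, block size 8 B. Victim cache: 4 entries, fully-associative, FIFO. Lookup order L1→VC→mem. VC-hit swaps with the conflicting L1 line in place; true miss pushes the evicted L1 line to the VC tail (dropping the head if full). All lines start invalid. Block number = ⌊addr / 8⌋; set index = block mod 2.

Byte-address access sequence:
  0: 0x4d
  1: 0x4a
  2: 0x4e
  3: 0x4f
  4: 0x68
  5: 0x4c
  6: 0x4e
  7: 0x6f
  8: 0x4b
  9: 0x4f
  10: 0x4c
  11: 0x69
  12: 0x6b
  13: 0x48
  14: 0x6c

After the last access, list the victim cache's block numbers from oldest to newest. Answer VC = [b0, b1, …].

0: 0x4d (blk 9, set 1) → MISS  vc=[]
1: 0x4a (blk 9, set 1) → L1-HIT  vc=[]
2: 0x4e (blk 9, set 1) → L1-HIT  vc=[]
3: 0x4f (blk 9, set 1) → L1-HIT  vc=[]
4: 0x68 (blk 13, set 1) → MISS  vc=[9]
5: 0x4c (blk 9, set 1) → VC-HIT  vc=[13]
6: 0x4e (blk 9, set 1) → L1-HIT  vc=[13]
7: 0x6f (blk 13, set 1) → VC-HIT  vc=[9]
8: 0x4b (blk 9, set 1) → VC-HIT  vc=[13]
9: 0x4f (blk 9, set 1) → L1-HIT  vc=[13]
10: 0x4c (blk 9, set 1) → L1-HIT  vc=[13]
11: 0x69 (blk 13, set 1) → VC-HIT  vc=[9]
12: 0x6b (blk 13, set 1) → L1-HIT  vc=[9]
13: 0x48 (blk 9, set 1) → VC-HIT  vc=[13]
14: 0x6c (blk 13, set 1) → VC-HIT  vc=[9]

VC = [9]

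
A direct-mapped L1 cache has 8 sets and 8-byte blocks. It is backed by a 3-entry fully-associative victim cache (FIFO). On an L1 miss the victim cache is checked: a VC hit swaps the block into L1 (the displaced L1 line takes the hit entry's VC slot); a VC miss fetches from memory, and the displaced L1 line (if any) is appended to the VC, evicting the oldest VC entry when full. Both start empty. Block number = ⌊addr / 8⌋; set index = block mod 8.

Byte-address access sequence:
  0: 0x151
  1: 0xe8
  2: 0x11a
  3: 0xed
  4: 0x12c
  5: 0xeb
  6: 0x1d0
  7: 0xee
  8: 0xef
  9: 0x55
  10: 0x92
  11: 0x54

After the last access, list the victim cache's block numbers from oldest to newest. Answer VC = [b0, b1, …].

0: 0x151 (blk 42, set 2) → MISS  vc=[]
1: 0xe8 (blk 29, set 5) → MISS  vc=[]
2: 0x11a (blk 35, set 3) → MISS  vc=[]
3: 0xed (blk 29, set 5) → L1-HIT  vc=[]
4: 0x12c (blk 37, set 5) → MISS  vc=[29]
5: 0xeb (blk 29, set 5) → VC-HIT  vc=[37]
6: 0x1d0 (blk 58, set 2) → MISS  vc=[37, 42]
7: 0xee (blk 29, set 5) → L1-HIT  vc=[37, 42]
8: 0xef (blk 29, set 5) → L1-HIT  vc=[37, 42]
9: 0x55 (blk 10, set 2) → MISS  vc=[37, 42, 58]
10: 0x92 (blk 18, set 2) → MISS  vc=[42, 58, 10]
11: 0x54 (blk 10, set 2) → VC-HIT  vc=[42, 58, 18]

VC = [42, 58, 18]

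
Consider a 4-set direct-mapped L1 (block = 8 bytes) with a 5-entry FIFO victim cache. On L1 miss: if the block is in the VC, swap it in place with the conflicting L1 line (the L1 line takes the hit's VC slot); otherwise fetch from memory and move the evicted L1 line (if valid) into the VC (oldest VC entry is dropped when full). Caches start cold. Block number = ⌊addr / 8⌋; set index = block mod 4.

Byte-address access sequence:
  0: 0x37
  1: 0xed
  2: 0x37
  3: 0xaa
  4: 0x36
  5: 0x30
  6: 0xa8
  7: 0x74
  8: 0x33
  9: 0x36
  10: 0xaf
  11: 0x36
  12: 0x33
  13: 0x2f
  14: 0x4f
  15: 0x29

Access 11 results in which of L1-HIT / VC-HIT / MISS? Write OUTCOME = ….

OUTCOME = L1-HIT

  [0] addr=0x37 blk=6 s=2: MISS | VC []
  [1] addr=0xed blk=29 s=1: MISS | VC []
  [2] addr=0x37 blk=6 s=2: L1-HIT | VC []
  [3] addr=0xaa blk=21 s=1: MISS | VC [29]
  [4] addr=0x36 blk=6 s=2: L1-HIT | VC [29]
  [5] addr=0x30 blk=6 s=2: L1-HIT | VC [29]
  [6] addr=0xa8 blk=21 s=1: L1-HIT | VC [29]
  [7] addr=0x74 blk=14 s=2: MISS | VC [29, 6]
  [8] addr=0x33 blk=6 s=2: VC-HIT | VC [29, 14]
  [9] addr=0x36 blk=6 s=2: L1-HIT | VC [29, 14]
  [10] addr=0xaf blk=21 s=1: L1-HIT | VC [29, 14]
  [11] addr=0x36 blk=6 s=2: L1-HIT | VC [29, 14]
  [12] addr=0x33 blk=6 s=2: L1-HIT | VC [29, 14]
  [13] addr=0x2f blk=5 s=1: MISS | VC [29, 14, 21]
  [14] addr=0x4f blk=9 s=1: MISS | VC [29, 14, 21, 5]
  [15] addr=0x29 blk=5 s=1: VC-HIT | VC [29, 14, 21, 9]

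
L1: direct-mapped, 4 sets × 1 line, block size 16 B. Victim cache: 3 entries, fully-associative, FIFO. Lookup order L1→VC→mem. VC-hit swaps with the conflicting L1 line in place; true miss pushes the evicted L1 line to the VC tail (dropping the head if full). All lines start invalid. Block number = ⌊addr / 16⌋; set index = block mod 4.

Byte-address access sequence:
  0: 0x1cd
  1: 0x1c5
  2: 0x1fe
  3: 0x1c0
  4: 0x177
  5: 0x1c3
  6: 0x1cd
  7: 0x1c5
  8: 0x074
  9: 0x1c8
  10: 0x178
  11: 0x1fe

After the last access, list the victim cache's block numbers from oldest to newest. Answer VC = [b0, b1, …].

0: 0x1cd (blk 28, set 0) → MISS  vc=[]
1: 0x1c5 (blk 28, set 0) → L1-HIT  vc=[]
2: 0x1fe (blk 31, set 3) → MISS  vc=[]
3: 0x1c0 (blk 28, set 0) → L1-HIT  vc=[]
4: 0x177 (blk 23, set 3) → MISS  vc=[31]
5: 0x1c3 (blk 28, set 0) → L1-HIT  vc=[31]
6: 0x1cd (blk 28, set 0) → L1-HIT  vc=[31]
7: 0x1c5 (blk 28, set 0) → L1-HIT  vc=[31]
8: 0x74 (blk 7, set 3) → MISS  vc=[31, 23]
9: 0x1c8 (blk 28, set 0) → L1-HIT  vc=[31, 23]
10: 0x178 (blk 23, set 3) → VC-HIT  vc=[31, 7]
11: 0x1fe (blk 31, set 3) → VC-HIT  vc=[23, 7]

VC = [23, 7]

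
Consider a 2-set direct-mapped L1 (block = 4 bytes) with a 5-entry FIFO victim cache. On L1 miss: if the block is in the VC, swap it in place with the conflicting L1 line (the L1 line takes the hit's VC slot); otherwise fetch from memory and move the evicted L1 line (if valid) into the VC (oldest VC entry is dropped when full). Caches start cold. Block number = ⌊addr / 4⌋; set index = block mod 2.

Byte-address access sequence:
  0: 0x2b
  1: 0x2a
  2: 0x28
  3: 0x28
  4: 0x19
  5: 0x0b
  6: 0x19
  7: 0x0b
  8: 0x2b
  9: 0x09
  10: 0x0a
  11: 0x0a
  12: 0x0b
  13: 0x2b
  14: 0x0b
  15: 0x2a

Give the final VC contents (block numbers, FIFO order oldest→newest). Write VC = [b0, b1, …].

VC = [2, 6]

0: 0x2b (blk 10, set 0) → MISS  vc=[]
1: 0x2a (blk 10, set 0) → L1-HIT  vc=[]
2: 0x28 (blk 10, set 0) → L1-HIT  vc=[]
3: 0x28 (blk 10, set 0) → L1-HIT  vc=[]
4: 0x19 (blk 6, set 0) → MISS  vc=[10]
5: 0xb (blk 2, set 0) → MISS  vc=[10, 6]
6: 0x19 (blk 6, set 0) → VC-HIT  vc=[10, 2]
7: 0xb (blk 2, set 0) → VC-HIT  vc=[10, 6]
8: 0x2b (blk 10, set 0) → VC-HIT  vc=[2, 6]
9: 0x9 (blk 2, set 0) → VC-HIT  vc=[10, 6]
10: 0xa (blk 2, set 0) → L1-HIT  vc=[10, 6]
11: 0xa (blk 2, set 0) → L1-HIT  vc=[10, 6]
12: 0xb (blk 2, set 0) → L1-HIT  vc=[10, 6]
13: 0x2b (blk 10, set 0) → VC-HIT  vc=[2, 6]
14: 0xb (blk 2, set 0) → VC-HIT  vc=[10, 6]
15: 0x2a (blk 10, set 0) → VC-HIT  vc=[2, 6]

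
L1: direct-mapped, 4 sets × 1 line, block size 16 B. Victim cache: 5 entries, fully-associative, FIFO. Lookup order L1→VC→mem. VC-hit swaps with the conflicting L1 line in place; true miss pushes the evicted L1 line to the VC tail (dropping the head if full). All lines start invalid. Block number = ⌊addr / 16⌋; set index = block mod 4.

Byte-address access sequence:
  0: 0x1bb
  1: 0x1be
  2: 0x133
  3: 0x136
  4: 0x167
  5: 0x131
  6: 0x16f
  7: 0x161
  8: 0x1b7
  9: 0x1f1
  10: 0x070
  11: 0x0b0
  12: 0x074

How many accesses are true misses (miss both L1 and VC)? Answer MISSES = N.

#0 0x1bb→b27/s3 MISS; vc=[]
#1 0x1be→b27/s3 L1-HIT; vc=[]
#2 0x133→b19/s3 MISS; vc=[27]
#3 0x136→b19/s3 L1-HIT; vc=[27]
#4 0x167→b22/s2 MISS; vc=[27]
#5 0x131→b19/s3 L1-HIT; vc=[27]
#6 0x16f→b22/s2 L1-HIT; vc=[27]
#7 0x161→b22/s2 L1-HIT; vc=[27]
#8 0x1b7→b27/s3 VC-HIT; vc=[19]
#9 0x1f1→b31/s3 MISS; vc=[19,27]
#10 0x70→b7/s3 MISS; vc=[19,27,31]
#11 0xb0→b11/s3 MISS; vc=[19,27,31,7]
#12 0x74→b7/s3 VC-HIT; vc=[19,27,31,11]

MISSES = 6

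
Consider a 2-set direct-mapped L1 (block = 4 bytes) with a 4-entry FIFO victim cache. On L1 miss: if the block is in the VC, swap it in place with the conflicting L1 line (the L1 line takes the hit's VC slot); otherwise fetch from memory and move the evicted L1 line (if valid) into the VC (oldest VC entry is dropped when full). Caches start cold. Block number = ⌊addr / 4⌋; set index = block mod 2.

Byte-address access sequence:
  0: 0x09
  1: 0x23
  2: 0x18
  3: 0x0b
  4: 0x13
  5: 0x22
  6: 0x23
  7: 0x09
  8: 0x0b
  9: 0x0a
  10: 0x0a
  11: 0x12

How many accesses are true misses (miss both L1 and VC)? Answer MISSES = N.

MISSES = 4

  [0] addr=0x9 blk=2 s=0: MISS | VC []
  [1] addr=0x23 blk=8 s=0: MISS | VC [2]
  [2] addr=0x18 blk=6 s=0: MISS | VC [2, 8]
  [3] addr=0xb blk=2 s=0: VC-HIT | VC [6, 8]
  [4] addr=0x13 blk=4 s=0: MISS | VC [6, 8, 2]
  [5] addr=0x22 blk=8 s=0: VC-HIT | VC [6, 4, 2]
  [6] addr=0x23 blk=8 s=0: L1-HIT | VC [6, 4, 2]
  [7] addr=0x9 blk=2 s=0: VC-HIT | VC [6, 4, 8]
  [8] addr=0xb blk=2 s=0: L1-HIT | VC [6, 4, 8]
  [9] addr=0xa blk=2 s=0: L1-HIT | VC [6, 4, 8]
  [10] addr=0xa blk=2 s=0: L1-HIT | VC [6, 4, 8]
  [11] addr=0x12 blk=4 s=0: VC-HIT | VC [6, 2, 8]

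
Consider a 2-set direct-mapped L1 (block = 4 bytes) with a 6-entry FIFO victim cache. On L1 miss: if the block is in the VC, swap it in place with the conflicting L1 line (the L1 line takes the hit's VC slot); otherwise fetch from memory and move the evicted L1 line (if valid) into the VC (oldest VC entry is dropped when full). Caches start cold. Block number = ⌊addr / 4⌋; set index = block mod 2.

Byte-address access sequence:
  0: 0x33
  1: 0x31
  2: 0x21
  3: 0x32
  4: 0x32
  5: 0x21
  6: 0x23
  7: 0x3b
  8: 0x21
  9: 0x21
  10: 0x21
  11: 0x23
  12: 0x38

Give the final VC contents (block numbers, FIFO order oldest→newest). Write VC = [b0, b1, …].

VC = [12, 8]

0: 0x33 (blk 12, set 0) → MISS  vc=[]
1: 0x31 (blk 12, set 0) → L1-HIT  vc=[]
2: 0x21 (blk 8, set 0) → MISS  vc=[12]
3: 0x32 (blk 12, set 0) → VC-HIT  vc=[8]
4: 0x32 (blk 12, set 0) → L1-HIT  vc=[8]
5: 0x21 (blk 8, set 0) → VC-HIT  vc=[12]
6: 0x23 (blk 8, set 0) → L1-HIT  vc=[12]
7: 0x3b (blk 14, set 0) → MISS  vc=[12, 8]
8: 0x21 (blk 8, set 0) → VC-HIT  vc=[12, 14]
9: 0x21 (blk 8, set 0) → L1-HIT  vc=[12, 14]
10: 0x21 (blk 8, set 0) → L1-HIT  vc=[12, 14]
11: 0x23 (blk 8, set 0) → L1-HIT  vc=[12, 14]
12: 0x38 (blk 14, set 0) → VC-HIT  vc=[12, 8]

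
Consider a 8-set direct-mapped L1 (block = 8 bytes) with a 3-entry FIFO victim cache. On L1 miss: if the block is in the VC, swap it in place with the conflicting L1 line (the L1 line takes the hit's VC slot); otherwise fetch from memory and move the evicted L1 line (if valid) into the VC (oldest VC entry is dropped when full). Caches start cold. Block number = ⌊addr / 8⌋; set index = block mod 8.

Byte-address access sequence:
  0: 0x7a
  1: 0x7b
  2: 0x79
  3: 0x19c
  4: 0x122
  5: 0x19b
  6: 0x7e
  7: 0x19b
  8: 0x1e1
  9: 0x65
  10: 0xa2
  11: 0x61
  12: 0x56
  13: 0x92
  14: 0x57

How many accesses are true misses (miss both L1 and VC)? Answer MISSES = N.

MISSES = 8

#0 0x7a→b15/s7 MISS; vc=[]
#1 0x7b→b15/s7 L1-HIT; vc=[]
#2 0x79→b15/s7 L1-HIT; vc=[]
#3 0x19c→b51/s3 MISS; vc=[]
#4 0x122→b36/s4 MISS; vc=[]
#5 0x19b→b51/s3 L1-HIT; vc=[]
#6 0x7e→b15/s7 L1-HIT; vc=[]
#7 0x19b→b51/s3 L1-HIT; vc=[]
#8 0x1e1→b60/s4 MISS; vc=[36]
#9 0x65→b12/s4 MISS; vc=[36,60]
#10 0xa2→b20/s4 MISS; vc=[36,60,12]
#11 0x61→b12/s4 VC-HIT; vc=[36,60,20]
#12 0x56→b10/s2 MISS; vc=[36,60,20]
#13 0x92→b18/s2 MISS; vc=[60,20,10]
#14 0x57→b10/s2 VC-HIT; vc=[60,20,18]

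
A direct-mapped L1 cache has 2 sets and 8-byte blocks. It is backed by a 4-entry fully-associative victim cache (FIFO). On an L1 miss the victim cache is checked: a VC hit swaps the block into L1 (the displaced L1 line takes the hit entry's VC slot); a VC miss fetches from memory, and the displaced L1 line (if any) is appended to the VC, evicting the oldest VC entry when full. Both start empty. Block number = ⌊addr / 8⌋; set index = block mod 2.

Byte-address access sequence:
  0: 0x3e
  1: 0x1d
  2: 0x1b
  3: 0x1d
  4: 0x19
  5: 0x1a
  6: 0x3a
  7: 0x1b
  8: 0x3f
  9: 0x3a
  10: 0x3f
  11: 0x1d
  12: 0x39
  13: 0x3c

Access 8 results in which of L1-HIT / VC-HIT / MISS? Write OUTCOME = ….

#0 0x3e→b7/s1 MISS; vc=[]
#1 0x1d→b3/s1 MISS; vc=[7]
#2 0x1b→b3/s1 L1-HIT; vc=[7]
#3 0x1d→b3/s1 L1-HIT; vc=[7]
#4 0x19→b3/s1 L1-HIT; vc=[7]
#5 0x1a→b3/s1 L1-HIT; vc=[7]
#6 0x3a→b7/s1 VC-HIT; vc=[3]
#7 0x1b→b3/s1 VC-HIT; vc=[7]
#8 0x3f→b7/s1 VC-HIT; vc=[3]
#9 0x3a→b7/s1 L1-HIT; vc=[3]
#10 0x3f→b7/s1 L1-HIT; vc=[3]
#11 0x1d→b3/s1 VC-HIT; vc=[7]
#12 0x39→b7/s1 VC-HIT; vc=[3]
#13 0x3c→b7/s1 L1-HIT; vc=[3]

OUTCOME = VC-HIT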